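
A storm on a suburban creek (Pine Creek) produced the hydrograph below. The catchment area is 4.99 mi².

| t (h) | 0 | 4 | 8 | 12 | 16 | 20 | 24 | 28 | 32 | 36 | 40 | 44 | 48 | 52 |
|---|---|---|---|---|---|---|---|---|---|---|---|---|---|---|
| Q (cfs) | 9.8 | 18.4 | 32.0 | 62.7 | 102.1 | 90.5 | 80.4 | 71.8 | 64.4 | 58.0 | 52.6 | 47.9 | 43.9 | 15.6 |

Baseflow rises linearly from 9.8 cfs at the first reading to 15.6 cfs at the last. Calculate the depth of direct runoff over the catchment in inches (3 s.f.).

Direct runoff: 0.00, 8.15, 21.31, 51.56, 90.52, 78.47, 67.92, 58.88, 51.03, 44.18, 38.34, 33.19, 28.75, 0.00 cfs; ΣQ_DR = 572.3 cfs.
V = ΣQ_DR · Δt = 572.3 × 14400 s = 8.241 × 10^6 ft³.
Over A = 4.99 mi², depth = V / A = 0.711 in.

d ≈ 0.711 in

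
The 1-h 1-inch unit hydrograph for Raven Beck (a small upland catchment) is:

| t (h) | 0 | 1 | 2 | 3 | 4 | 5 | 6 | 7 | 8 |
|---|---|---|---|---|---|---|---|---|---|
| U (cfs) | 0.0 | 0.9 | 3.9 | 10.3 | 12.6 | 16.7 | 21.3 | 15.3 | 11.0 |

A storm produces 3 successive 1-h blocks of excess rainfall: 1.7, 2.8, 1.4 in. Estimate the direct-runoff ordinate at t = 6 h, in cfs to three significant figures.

Q ≈ 101 cfs

By discrete convolution, Q_j = Σ (P_i / 1 in) · U_{j−i}.
At t = 6 h (j=6): Q = (1.7/1)·21.3 + (2.8/1)·16.7 + (1.4/1)·12.6 = 101 cfs.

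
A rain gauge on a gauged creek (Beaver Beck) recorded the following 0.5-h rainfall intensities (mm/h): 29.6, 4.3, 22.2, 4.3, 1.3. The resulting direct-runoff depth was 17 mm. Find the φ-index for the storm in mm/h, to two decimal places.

φ ≈ 8.90 mm/h

Only the 2 blocks with intensity above φ contribute runoff: 29.6, 22.2 mm/h.
Σ(I−φ)·Δt = d  ⇒  (29.6+22.2 − 2φ)·0.5 = 17
φ = (51.80 − 17/0.5) / 2 = 8.90 mm/h.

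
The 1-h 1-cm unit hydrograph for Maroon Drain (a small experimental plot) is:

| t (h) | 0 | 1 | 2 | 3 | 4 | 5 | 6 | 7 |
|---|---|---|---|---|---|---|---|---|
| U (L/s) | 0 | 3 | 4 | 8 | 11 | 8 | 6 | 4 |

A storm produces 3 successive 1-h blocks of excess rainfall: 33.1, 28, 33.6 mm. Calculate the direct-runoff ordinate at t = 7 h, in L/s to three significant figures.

Q ≈ 56.9 L/s

By discrete convolution, Q_j = Σ (P_i / 10 mm) · U_{j−i}.
At t = 7 h (j=7): Q = (33.1/10)·4 + (28/10)·6 + (33.6/10)·8 = 56.9 L/s.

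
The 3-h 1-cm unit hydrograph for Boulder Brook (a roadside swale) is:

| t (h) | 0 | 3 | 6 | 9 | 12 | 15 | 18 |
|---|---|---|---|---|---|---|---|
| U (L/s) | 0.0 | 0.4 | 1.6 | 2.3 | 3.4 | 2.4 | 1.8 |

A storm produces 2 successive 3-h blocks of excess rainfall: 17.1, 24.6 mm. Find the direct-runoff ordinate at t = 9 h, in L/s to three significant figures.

Q ≈ 7.87 L/s

By discrete convolution, Q_j = Σ (P_i / 10 mm) · U_{j−i}.
At t = 9 h (j=3): Q = (17.1/10)·2.3 + (24.6/10)·1.6 = 7.87 L/s.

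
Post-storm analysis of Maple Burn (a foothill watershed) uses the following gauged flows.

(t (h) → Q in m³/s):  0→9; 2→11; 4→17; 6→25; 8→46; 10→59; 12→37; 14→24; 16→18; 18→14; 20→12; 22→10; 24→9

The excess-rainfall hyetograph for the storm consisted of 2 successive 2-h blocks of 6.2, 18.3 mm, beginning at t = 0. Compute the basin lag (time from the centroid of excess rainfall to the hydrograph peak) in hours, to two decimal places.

Centroid of excess rainfall: t_c = Σ P_i·t̄_i / ΣP_i = 2.4939 h (block centres at 1, 3 h).
Hydrograph peak occurs at t = 10 h, so basin lag t_L = 10 − 2.4939 = 7.51 h.

t_L ≈ 7.51 h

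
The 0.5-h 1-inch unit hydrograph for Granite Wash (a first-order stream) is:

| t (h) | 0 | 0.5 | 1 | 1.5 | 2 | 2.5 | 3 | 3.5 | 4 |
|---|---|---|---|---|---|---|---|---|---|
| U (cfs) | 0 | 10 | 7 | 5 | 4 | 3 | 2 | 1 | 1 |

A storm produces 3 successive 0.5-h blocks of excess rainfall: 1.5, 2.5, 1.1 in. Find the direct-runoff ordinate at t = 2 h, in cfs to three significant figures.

Q ≈ 26.2 cfs

By discrete convolution, Q_j = Σ (P_i / 1 in) · U_{j−i}.
At t = 2 h (j=4): Q = (1.5/1)·4 + (2.5/1)·5 + (1.1/1)·7 = 26.2 cfs.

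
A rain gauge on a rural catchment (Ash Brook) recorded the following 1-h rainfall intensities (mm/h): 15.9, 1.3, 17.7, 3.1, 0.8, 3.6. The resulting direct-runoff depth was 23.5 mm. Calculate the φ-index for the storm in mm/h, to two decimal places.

Only the 2 blocks with intensity above φ contribute runoff: 15.9, 17.7 mm/h.
Σ(I−φ)·Δt = d  ⇒  (15.9+17.7 − 2φ)·1 = 23.5
φ = (33.60 − 23.5/1) / 2 = 5.05 mm/h.

φ ≈ 5.05 mm/h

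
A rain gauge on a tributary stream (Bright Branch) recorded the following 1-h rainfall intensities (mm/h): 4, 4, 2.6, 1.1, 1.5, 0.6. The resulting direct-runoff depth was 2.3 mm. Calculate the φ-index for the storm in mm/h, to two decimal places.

φ ≈ 2.85 mm/h

Only the 2 blocks with intensity above φ contribute runoff: 4, 4 mm/h.
Σ(I−φ)·Δt = d  ⇒  (4+4 − 2φ)·1 = 2.3
φ = (8.000 − 2.3/1) / 2 = 2.85 mm/h.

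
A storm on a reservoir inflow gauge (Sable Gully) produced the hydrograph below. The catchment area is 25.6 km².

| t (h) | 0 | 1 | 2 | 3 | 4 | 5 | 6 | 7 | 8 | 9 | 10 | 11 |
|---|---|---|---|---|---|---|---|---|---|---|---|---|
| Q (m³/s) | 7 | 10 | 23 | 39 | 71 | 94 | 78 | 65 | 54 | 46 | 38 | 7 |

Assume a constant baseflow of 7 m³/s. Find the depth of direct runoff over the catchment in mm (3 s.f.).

d ≈ 63.0 mm

Direct runoff: 0.0, 3.0, 16.0, 32.0, 64.0, 87.0, 71.0, 58.0, 47.0, 39.0, 31.0, 0.0 m³/s; ΣQ_DR = 448.0 m³/s.
V = ΣQ_DR · Δt = 448.0 × 3600 s = 1.613 × 10^6 m³.
Over A = 25.6 km², depth = V / A = 63.0 mm.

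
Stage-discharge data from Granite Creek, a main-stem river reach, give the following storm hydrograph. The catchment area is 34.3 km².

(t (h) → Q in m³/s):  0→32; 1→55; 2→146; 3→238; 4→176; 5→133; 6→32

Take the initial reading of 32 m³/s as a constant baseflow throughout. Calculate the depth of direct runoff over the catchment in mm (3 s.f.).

Direct runoff: 0.0, 23.0, 114.0, 206.0, 144.0, 101.0, 0.0 m³/s; ΣQ_DR = 588.0 m³/s.
V = ΣQ_DR · Δt = 588.0 × 3600 s = 2.117 × 10^6 m³.
Over A = 34.3 km², depth = V / A = 61.7 mm.

d ≈ 61.7 mm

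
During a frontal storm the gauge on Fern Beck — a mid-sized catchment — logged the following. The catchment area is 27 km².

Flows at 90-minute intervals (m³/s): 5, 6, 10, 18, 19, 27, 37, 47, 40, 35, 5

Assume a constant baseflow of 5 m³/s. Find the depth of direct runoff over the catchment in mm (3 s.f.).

d ≈ 38.8 mm

Direct runoff: 0.0, 1.0, 5.0, 13.0, 14.0, 22.0, 32.0, 42.0, 35.0, 30.0, 0.0 m³/s; ΣQ_DR = 194.0 m³/s.
V = ΣQ_DR · Δt = 194.0 × 5400 s = 1.048 × 10^6 m³.
Over A = 27 km², depth = V / A = 38.8 mm.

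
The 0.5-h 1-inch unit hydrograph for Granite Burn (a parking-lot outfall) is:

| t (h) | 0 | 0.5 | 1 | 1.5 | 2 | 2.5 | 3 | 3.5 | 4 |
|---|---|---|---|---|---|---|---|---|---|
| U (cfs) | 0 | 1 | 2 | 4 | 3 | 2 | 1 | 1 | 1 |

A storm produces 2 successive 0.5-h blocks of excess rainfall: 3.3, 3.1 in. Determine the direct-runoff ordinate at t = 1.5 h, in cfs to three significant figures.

Q ≈ 19.4 cfs

By discrete convolution, Q_j = Σ (P_i / 1 in) · U_{j−i}.
At t = 1.5 h (j=3): Q = (3.3/1)·4 + (3.1/1)·2 = 19.4 cfs.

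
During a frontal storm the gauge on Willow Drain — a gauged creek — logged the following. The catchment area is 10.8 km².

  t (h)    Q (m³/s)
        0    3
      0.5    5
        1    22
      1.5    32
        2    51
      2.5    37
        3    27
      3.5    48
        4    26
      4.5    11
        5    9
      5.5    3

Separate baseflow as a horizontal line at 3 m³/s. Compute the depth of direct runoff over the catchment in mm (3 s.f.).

Direct runoff: 0.0, 2.0, 19.0, 29.0, 48.0, 34.0, 24.0, 45.0, 23.0, 8.0, 6.0, 0.0 m³/s; ΣQ_DR = 238.0 m³/s.
V = ΣQ_DR · Δt = 238.0 × 1800 s = 4.284 × 10^5 m³.
Over A = 10.8 km², depth = V / A = 39.7 mm.

d ≈ 39.7 mm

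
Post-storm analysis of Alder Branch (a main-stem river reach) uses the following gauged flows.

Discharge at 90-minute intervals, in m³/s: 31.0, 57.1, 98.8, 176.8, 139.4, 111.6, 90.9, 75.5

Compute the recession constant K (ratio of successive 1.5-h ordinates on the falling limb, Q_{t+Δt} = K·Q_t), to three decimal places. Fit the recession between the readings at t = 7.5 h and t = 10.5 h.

K ≈ 0.823

Using the recession-limb readings at t = 7.5 h and t = 10.5 h: Q falls from 111.6 to 75.5 m³/s over 2 intervals.
K = (Q₂/Q₁)^(1/2) = (75.5/111.6)^(1/2) = 0.823.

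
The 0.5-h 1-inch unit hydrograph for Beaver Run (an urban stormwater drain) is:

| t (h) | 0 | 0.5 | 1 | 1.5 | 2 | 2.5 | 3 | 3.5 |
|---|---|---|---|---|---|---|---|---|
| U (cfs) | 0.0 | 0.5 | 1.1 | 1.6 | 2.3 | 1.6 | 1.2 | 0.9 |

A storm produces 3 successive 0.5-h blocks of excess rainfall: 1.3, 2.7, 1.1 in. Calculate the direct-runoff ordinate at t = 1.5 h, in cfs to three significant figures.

Q ≈ 5.60 cfs

By discrete convolution, Q_j = Σ (P_i / 1 in) · U_{j−i}.
At t = 1.5 h (j=3): Q = (1.3/1)·1.6 + (2.7/1)·1.1 + (1.1/1)·0.5 = 5.60 cfs.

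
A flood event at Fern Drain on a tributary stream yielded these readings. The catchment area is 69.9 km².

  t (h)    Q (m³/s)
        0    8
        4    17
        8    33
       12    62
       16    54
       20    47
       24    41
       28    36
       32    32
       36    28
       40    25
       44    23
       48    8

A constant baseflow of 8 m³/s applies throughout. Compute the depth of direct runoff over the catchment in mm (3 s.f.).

d ≈ 63.9 mm

Direct runoff: 0.0, 9.0, 25.0, 54.0, 46.0, 39.0, 33.0, 28.0, 24.0, 20.0, 17.0, 15.0, 0.0 m³/s; ΣQ_DR = 310.0 m³/s.
V = ΣQ_DR · Δt = 310.0 × 14400 s = 4.464 × 10^6 m³.
Over A = 69.9 km², depth = V / A = 63.9 mm.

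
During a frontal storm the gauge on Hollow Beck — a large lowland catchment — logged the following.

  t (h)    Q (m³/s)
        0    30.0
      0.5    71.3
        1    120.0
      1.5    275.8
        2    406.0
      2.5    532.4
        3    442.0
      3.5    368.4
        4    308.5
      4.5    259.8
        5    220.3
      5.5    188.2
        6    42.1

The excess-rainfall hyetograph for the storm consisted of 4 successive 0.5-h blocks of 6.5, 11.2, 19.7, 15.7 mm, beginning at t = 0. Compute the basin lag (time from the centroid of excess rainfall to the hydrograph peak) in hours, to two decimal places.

t_L ≈ 1.33 h

Centroid of excess rainfall: t_c = Σ P_i·t̄_i / ΣP_i = 1.1700 h (block centres at 0.25, 0.75, 1.25, 1.75 h).
Hydrograph peak occurs at t = 2.5 h, so basin lag t_L = 2.5 − 1.1700 = 1.33 h.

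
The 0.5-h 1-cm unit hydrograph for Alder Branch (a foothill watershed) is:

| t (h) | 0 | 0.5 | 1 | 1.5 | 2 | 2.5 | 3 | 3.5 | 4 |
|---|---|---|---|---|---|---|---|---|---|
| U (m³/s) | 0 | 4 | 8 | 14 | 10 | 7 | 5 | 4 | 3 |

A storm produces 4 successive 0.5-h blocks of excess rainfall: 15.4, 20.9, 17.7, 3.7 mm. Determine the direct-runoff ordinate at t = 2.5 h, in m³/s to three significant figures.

By discrete convolution, Q_j = Σ (P_i / 10 mm) · U_{j−i}.
At t = 2.5 h (j=5): Q = (15.4/10)·7 + (20.9/10)·10 + (17.7/10)·14 + (3.7/10)·8 = 59.4 m³/s.

Q ≈ 59.4 m³/s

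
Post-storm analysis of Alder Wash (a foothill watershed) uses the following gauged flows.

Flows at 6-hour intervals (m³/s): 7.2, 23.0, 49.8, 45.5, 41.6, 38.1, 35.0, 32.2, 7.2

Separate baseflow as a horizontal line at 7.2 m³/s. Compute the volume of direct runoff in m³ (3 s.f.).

Direct-runoff ordinates (Q − Q_b): 0.0, 15.8, 42.6, 38.3, 34.4, 30.9, 27.8, 25.0, 0.0 m³/s.
ΣQ_DR = 214.8 m³/s.
With Δt = 6 h = 21600 s, V = ΣQ_DR · Δt = 214.8 × 21600 = 4.64 × 10^6 m³.

V ≈ 4.64 × 10^6 m³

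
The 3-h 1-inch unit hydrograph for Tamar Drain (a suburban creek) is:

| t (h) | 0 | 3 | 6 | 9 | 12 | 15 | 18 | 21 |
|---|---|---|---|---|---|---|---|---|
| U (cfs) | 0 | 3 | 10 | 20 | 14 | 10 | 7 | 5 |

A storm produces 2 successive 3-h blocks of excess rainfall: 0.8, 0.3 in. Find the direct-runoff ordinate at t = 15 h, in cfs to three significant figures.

By discrete convolution, Q_j = Σ (P_i / 1 in) · U_{j−i}.
At t = 15 h (j=5): Q = (0.8/1)·10 + (0.3/1)·14 = 12.2 cfs.

Q ≈ 12.2 cfs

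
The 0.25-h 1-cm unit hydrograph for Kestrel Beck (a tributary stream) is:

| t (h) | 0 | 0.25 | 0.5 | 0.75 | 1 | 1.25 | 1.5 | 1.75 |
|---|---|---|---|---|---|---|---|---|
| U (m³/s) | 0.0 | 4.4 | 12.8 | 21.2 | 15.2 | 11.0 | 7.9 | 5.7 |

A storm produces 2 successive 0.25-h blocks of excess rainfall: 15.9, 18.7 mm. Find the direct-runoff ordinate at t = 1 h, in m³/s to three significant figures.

Q ≈ 63.8 m³/s

By discrete convolution, Q_j = Σ (P_i / 10 mm) · U_{j−i}.
At t = 1 h (j=4): Q = (15.9/10)·15.2 + (18.7/10)·21.2 = 63.8 m³/s.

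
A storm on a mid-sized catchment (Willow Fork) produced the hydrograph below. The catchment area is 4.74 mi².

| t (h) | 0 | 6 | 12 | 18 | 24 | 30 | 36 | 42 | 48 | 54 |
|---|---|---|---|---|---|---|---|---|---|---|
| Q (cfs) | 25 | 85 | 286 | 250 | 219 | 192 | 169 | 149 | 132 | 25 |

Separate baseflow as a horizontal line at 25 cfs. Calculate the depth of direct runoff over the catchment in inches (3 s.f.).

Direct runoff: 0.0, 60.0, 261.0, 225.0, 194.0, 167.0, 144.0, 124.0, 107.0, 0.0 cfs; ΣQ_DR = 1282 cfs.
V = ΣQ_DR · Δt = 1282 × 21600 s = 2.769 × 10^7 ft³.
Over A = 4.74 mi², depth = V / A = 2.51 in.

d ≈ 2.51 in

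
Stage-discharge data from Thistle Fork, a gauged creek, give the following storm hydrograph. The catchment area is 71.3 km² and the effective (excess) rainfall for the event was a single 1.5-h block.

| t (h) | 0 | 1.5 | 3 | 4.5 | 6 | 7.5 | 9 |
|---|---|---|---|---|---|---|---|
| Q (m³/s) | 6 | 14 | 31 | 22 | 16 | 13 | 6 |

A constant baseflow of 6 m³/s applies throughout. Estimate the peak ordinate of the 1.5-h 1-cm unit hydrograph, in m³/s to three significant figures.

Direct runoff: 0.0, 8.0, 25.0, 16.0, 10.0, 7.0, 0.0 m³/s; ΣQ_DR = 66.00 m³/s, peak = 25.0 m³/s.
Runoff depth d = ΣQ_DR·Δt / A = 66.00 × 5400 / (71.3 km²) = 4.999 mm.
The 1-cm UH is the DRH scaled by (10 mm)/d, so U_p = 25.0 × 10/4.999 = 50.0 m³/s.

U_p ≈ 50.0 m³/s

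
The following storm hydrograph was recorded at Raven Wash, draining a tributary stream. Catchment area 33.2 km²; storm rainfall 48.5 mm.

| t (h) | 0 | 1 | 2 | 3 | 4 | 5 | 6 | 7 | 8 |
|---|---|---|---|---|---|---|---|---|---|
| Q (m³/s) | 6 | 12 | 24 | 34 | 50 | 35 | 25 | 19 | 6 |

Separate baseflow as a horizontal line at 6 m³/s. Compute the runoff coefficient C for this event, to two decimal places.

C ≈ 0.35

ΣQ_DR = 157.0 m³/s; V = ΣQ_DR·Δt = 5.652 × 10^5 m³.
Runoff depth d = V / A = 17.02 mm.
C = d / P = 17.02 / 48.5 = 0.35.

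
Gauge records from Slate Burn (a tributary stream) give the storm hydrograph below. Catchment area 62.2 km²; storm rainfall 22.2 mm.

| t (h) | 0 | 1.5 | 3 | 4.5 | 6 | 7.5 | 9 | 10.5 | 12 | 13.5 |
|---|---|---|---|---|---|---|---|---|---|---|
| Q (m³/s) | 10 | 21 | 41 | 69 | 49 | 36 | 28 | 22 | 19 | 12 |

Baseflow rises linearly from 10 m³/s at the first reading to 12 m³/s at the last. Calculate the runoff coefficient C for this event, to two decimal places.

ΣQ_DR = 197.0 m³/s; V = ΣQ_DR·Δt = 1.064 × 10^6 m³.
Runoff depth d = V / A = 17.10 mm.
C = d / P = 17.10 / 22.2 = 0.77.

C ≈ 0.77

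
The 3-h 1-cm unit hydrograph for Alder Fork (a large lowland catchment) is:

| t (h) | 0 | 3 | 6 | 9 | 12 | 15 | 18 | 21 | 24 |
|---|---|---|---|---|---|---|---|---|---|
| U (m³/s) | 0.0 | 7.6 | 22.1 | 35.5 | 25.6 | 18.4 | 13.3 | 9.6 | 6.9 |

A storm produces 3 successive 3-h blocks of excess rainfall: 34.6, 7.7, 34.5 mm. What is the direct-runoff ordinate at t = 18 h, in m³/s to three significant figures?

Q ≈ 149 m³/s

By discrete convolution, Q_j = Σ (P_i / 10 mm) · U_{j−i}.
At t = 18 h (j=6): Q = (34.6/10)·13.3 + (7.7/10)·18.4 + (34.5/10)·25.6 = 149 m³/s.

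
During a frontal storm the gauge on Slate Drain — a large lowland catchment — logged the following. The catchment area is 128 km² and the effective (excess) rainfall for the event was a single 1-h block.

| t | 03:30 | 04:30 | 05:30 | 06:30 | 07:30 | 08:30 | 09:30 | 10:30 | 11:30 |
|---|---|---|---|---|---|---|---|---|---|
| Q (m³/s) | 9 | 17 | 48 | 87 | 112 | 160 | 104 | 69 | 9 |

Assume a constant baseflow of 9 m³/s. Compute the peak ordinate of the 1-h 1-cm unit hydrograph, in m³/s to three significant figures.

U_p ≈ 101 m³/s

Direct runoff: 0.0, 8.0, 39.0, 78.0, 103.0, 151.0, 95.0, 60.0, 0.0 m³/s; ΣQ_DR = 534.0 m³/s, peak = 151.0 m³/s.
Runoff depth d = ΣQ_DR·Δt / A = 534.0 × 3600 / (128 km²) = 15.02 mm.
The 1-cm UH is the DRH scaled by (10 mm)/d, so U_p = 151.0 × 10/15.02 = 101 m³/s.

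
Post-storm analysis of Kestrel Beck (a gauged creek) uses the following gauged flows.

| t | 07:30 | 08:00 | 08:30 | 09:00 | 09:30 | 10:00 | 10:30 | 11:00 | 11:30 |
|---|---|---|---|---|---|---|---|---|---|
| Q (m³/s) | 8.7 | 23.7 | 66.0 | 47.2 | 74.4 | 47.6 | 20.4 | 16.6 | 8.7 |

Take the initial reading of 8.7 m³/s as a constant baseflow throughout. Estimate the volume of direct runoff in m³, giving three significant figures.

V ≈ 4.23 × 10^5 m³

Direct-runoff ordinates (Q − Q_b): 0.0, 15.0, 57.3, 38.5, 65.7, 38.9, 11.7, 7.9, 0.0 m³/s.
ΣQ_DR = 235.0 m³/s.
With Δt = 0.5 h = 1800 s, V = ΣQ_DR · Δt = 235.0 × 1800 = 4.23 × 10^5 m³.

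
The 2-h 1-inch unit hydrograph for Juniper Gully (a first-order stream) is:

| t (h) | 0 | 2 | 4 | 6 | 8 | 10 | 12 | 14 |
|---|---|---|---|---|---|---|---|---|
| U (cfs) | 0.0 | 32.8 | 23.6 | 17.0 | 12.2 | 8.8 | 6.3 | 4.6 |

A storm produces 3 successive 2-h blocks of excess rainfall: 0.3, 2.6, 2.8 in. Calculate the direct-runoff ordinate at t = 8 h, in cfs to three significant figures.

By discrete convolution, Q_j = Σ (P_i / 1 in) · U_{j−i}.
At t = 8 h (j=4): Q = (0.3/1)·12.2 + (2.6/1)·17.0 + (2.8/1)·23.6 = 114 cfs.

Q ≈ 114 cfs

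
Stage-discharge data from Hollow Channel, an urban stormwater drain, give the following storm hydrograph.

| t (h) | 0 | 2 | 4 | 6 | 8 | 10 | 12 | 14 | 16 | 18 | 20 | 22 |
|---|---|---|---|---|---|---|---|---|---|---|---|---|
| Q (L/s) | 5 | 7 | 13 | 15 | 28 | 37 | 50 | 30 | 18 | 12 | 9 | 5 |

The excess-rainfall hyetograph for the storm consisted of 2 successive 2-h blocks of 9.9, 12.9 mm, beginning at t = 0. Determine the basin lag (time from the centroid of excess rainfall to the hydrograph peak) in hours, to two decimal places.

t_L ≈ 9.87 h

Centroid of excess rainfall: t_c = Σ P_i·t̄_i / ΣP_i = 2.1316 h (block centres at 1, 3 h).
Hydrograph peak occurs at t = 12 h, so basin lag t_L = 12 − 2.1316 = 9.87 h.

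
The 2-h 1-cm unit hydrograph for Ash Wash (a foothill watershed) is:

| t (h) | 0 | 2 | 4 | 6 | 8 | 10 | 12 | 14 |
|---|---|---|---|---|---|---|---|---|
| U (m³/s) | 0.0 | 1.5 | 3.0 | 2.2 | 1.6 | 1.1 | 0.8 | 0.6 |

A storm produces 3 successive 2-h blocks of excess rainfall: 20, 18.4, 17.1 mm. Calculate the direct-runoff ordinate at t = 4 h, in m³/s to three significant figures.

Q ≈ 8.76 m³/s

By discrete convolution, Q_j = Σ (P_i / 10 mm) · U_{j−i}.
At t = 4 h (j=2): Q = (20/10)·3.0 + (18.4/10)·1.5 + (17.1/10)·0.0 = 8.76 m³/s.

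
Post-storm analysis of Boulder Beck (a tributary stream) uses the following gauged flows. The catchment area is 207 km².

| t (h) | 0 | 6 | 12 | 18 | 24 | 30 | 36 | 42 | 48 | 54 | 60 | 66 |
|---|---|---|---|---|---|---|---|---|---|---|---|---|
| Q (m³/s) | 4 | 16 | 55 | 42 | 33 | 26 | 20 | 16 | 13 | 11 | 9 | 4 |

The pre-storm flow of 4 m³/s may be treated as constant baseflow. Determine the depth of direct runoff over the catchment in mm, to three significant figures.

d ≈ 21.0 mm

Direct runoff: 0.0, 12.0, 51.0, 38.0, 29.0, 22.0, 16.0, 12.0, 9.0, 7.0, 5.0, 0.0 m³/s; ΣQ_DR = 201.0 m³/s.
V = ΣQ_DR · Δt = 201.0 × 21600 s = 4.342 × 10^6 m³.
Over A = 207 km², depth = V / A = 21.0 mm.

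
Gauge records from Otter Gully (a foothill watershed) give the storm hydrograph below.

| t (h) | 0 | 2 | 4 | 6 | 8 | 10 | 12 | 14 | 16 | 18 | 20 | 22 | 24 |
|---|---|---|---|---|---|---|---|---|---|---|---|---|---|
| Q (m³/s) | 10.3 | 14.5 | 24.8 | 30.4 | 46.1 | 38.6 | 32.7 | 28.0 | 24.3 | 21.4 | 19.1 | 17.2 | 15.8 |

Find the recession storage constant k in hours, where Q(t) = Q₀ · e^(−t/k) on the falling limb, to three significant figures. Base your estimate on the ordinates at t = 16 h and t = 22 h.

On the falling limb, Q drops from 24.3 to 17.2 m³/s between t = 16 h and t = 22 h (Δt = 6 h).
k = −Δt / ln(Q₂/Q₁) = −6 / ln(17.2/24.3) = 17.4 h.

k ≈ 17.4 h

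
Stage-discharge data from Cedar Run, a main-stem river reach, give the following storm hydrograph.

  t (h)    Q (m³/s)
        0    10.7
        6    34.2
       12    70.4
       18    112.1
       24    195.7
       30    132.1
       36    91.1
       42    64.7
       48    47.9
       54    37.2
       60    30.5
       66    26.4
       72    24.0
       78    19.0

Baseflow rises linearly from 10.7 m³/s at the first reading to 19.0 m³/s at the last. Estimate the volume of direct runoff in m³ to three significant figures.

Direct-runoff ordinates (Q − Q_b): 0.00, 22.86, 58.42, 99.48, 182.45, 118.21, 76.57, 49.53, 32.09, 20.75, 13.42, 8.68, 5.64, 0.00 m³/s.
ΣQ_DR = 688.1 m³/s.
With Δt = 6 h = 21600 s, V = ΣQ_DR · Δt = 688.1 × 21600 = 1.49 × 10^7 m³.

V ≈ 1.49 × 10^7 m³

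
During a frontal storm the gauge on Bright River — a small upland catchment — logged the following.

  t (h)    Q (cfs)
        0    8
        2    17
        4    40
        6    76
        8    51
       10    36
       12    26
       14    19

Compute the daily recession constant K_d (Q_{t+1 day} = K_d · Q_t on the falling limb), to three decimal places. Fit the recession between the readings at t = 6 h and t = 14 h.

Between t = 6 h and t = 14 h the flow falls from 76 to 19 cfs over 4×2 h = 8 h.
Per-interval ratio K = (19/76)^(1/4) = 0.7071; K_d = K^(24/2) = 0.016.

K_d ≈ 0.016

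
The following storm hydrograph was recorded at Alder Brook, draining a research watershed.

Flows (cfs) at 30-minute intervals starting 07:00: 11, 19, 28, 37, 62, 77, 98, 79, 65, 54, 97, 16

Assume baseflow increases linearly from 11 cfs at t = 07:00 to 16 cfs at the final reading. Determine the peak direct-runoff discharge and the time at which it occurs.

Q_p = 84.27 cfs at t = 10:00

Subtracting baseflow gives direct-runoff ordinates: 0.00, 7.55, 16.09, 24.64, 49.18, 63.73, 84.27, 64.82, 50.36, 38.91, 81.45, 0.00 cfs.
The maximum is 84.27 cfs, occurring at the reading for t = 10:00.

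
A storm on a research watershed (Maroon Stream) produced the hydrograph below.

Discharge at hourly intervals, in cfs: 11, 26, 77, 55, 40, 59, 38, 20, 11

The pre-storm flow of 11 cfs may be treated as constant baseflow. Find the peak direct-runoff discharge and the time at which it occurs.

Subtracting baseflow gives direct-runoff ordinates: 0.0, 15.0, 66.0, 44.0, 29.0, 48.0, 27.0, 9.0, 0.0 cfs.
The maximum is 66.0 cfs, occurring at the reading for t = 2 h.

Q_p = 66.0 cfs at t = 2 h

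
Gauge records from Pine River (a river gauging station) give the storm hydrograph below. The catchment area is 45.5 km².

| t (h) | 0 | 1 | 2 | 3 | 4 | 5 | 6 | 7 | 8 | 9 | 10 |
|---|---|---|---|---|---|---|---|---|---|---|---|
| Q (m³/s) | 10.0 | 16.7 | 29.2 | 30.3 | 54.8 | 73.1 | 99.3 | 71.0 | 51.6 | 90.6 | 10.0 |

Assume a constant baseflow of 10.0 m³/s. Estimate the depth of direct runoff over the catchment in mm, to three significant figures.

Direct runoff: 0.0, 6.7, 19.2, 20.3, 44.8, 63.1, 89.3, 61.0, 41.6, 80.6, 0.0 m³/s; ΣQ_DR = 426.6 m³/s.
V = ΣQ_DR · Δt = 426.6 × 3600 s = 1.536 × 10^6 m³.
Over A = 45.5 km², depth = V / A = 33.8 mm.

d ≈ 33.8 mm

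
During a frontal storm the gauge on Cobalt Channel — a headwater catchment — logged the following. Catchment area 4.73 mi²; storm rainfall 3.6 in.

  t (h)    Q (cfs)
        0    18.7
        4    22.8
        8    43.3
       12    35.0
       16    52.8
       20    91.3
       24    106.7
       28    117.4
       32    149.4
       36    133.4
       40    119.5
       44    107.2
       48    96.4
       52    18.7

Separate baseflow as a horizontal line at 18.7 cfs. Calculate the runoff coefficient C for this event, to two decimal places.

C ≈ 0.31

ΣQ_DR = 850.8 cfs; V = ΣQ_DR·Δt = 1.225 × 10^7 ft³.
Runoff depth d = V / A = 1.115 in.
C = d / P = 1.115 / 3.6 = 0.31.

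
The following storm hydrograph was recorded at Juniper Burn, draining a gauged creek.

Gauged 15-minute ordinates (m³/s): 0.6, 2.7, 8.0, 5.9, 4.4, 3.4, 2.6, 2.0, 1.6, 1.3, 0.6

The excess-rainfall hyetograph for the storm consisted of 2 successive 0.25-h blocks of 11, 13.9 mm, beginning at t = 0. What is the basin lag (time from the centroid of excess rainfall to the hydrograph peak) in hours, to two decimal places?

Centroid of excess rainfall: t_c = Σ P_i·t̄_i / ΣP_i = 0.2646 h (block centres at 0.125, 0.375 h).
Hydrograph peak occurs at t = 0.5 h, so basin lag t_L = 0.5 − 0.2646 = 0.24 h.

t_L ≈ 0.24 h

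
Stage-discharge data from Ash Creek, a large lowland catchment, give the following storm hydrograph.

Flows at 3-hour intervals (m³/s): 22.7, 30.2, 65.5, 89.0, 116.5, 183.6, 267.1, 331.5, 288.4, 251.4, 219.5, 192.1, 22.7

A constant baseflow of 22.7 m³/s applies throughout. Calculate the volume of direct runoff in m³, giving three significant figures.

Direct-runoff ordinates (Q − Q_b): 0.0, 7.5, 42.8, 66.3, 93.8, 160.9, 244.4, 308.8, 265.7, 228.7, 196.8, 169.4, 0.0 m³/s.
ΣQ_DR = 1785 m³/s.
With Δt = 3 h = 10800 s, V = ΣQ_DR · Δt = 1785 × 10800 = 1.93 × 10^7 m³.

V ≈ 1.93 × 10^7 m³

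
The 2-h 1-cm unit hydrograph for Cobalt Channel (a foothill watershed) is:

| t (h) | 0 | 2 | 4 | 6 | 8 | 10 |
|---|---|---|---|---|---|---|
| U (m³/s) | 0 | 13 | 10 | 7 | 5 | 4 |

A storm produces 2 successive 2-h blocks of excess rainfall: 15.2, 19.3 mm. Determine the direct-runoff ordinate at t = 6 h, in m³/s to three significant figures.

By discrete convolution, Q_j = Σ (P_i / 10 mm) · U_{j−i}.
At t = 6 h (j=3): Q = (15.2/10)·7 + (19.3/10)·10 = 29.9 m³/s.

Q ≈ 29.9 m³/s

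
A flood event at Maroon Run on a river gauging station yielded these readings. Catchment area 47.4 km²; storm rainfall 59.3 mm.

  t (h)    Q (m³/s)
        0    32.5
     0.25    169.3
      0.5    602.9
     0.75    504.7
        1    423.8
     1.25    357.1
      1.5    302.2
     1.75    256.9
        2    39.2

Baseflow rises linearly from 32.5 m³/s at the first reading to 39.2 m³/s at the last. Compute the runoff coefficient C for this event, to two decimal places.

C ≈ 0.76

ΣQ_DR = 2366 m³/s; V = ΣQ_DR·Δt = 2.129 × 10^6 m³.
Runoff depth d = V / A = 44.92 mm.
C = d / P = 44.92 / 59.3 = 0.76.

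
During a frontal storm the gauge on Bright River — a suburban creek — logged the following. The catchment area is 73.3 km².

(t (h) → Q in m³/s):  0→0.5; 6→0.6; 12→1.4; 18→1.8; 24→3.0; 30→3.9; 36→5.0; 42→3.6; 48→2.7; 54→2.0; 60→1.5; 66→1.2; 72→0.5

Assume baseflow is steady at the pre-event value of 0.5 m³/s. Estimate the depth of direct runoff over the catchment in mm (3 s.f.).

d ≈ 6.25 mm

Direct runoff: 0.0, 0.1, 0.9, 1.3, 2.5, 3.4, 4.5, 3.1, 2.2, 1.5, 1.0, 0.7, 0.0 m³/s; ΣQ_DR = 21.20 m³/s.
V = ΣQ_DR · Δt = 21.20 × 21600 s = 4.579 × 10^5 m³.
Over A = 73.3 km², depth = V / A = 6.25 mm.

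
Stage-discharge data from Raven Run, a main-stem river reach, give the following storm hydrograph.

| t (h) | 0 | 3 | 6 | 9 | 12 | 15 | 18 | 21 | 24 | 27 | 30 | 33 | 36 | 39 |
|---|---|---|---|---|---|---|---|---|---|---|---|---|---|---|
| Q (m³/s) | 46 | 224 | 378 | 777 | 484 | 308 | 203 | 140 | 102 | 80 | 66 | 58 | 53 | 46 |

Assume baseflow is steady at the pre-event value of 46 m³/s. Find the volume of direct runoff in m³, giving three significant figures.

Direct-runoff ordinates (Q − Q_b): 0.0, 178.0, 332.0, 731.0, 438.0, 262.0, 157.0, 94.0, 56.0, 34.0, 20.0, 12.0, 7.0, 0.0 m³/s.
ΣQ_DR = 2321 m³/s.
With Δt = 3 h = 10800 s, V = ΣQ_DR · Δt = 2321 × 10800 = 2.51 × 10^7 m³.

V ≈ 2.51 × 10^7 m³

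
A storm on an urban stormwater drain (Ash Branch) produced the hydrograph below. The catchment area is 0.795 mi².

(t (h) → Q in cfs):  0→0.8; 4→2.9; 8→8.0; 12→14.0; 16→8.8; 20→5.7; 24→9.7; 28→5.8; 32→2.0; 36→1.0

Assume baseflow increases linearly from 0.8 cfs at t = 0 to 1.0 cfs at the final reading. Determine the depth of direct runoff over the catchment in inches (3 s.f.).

d ≈ 0.387 in

Direct runoff: 0.00, 2.08, 7.16, 13.13, 7.91, 4.79, 8.77, 4.84, 1.02, 0.00 cfs; ΣQ_DR = 49.70 cfs.
V = ΣQ_DR · Δt = 49.70 × 14400 s = 7.157 × 10^5 ft³.
Over A = 0.795 mi², depth = V / A = 0.387 in.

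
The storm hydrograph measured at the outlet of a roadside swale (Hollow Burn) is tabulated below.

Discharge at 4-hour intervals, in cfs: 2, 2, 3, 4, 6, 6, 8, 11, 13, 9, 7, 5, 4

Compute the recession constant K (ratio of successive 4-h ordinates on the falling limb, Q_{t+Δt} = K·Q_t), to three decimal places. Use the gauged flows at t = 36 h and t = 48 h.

K ≈ 0.763

Using the recession-limb readings at t = 36 h and t = 48 h: Q falls from 9 to 4 cfs over 3 intervals.
K = (Q₂/Q₁)^(1/3) = (4/9)^(1/3) = 0.763.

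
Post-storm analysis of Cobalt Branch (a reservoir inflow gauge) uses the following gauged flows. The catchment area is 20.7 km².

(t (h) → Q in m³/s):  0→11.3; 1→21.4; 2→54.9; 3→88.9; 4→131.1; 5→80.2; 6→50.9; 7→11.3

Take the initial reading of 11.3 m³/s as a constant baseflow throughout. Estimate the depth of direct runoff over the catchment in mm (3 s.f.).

d ≈ 62.5 mm

Direct runoff: 0.0, 10.1, 43.6, 77.6, 119.8, 68.9, 39.6, 0.0 m³/s; ΣQ_DR = 359.6 m³/s.
V = ΣQ_DR · Δt = 359.6 × 3600 s = 1.295 × 10^6 m³.
Over A = 20.7 km², depth = V / A = 62.5 mm.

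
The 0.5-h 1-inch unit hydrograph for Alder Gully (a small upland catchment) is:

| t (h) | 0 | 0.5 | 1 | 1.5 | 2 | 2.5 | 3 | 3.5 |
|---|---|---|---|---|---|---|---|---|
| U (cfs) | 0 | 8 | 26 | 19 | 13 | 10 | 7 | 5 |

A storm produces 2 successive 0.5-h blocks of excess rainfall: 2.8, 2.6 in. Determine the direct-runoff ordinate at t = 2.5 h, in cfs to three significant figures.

Q ≈ 61.8 cfs

By discrete convolution, Q_j = Σ (P_i / 1 in) · U_{j−i}.
At t = 2.5 h (j=5): Q = (2.8/1)·10 + (2.6/1)·13 = 61.8 cfs.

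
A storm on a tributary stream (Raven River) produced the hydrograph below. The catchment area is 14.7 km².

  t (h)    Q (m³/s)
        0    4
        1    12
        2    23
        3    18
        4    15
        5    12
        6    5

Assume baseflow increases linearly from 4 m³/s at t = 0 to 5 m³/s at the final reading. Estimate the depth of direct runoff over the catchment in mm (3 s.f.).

Direct runoff: 0.00, 7.83, 18.67, 13.50, 10.33, 7.17, 0.00 m³/s; ΣQ_DR = 57.50 m³/s.
V = ΣQ_DR · Δt = 57.50 × 3600 s = 2.070 × 10^5 m³.
Over A = 14.7 km², depth = V / A = 14.1 mm.

d ≈ 14.1 mm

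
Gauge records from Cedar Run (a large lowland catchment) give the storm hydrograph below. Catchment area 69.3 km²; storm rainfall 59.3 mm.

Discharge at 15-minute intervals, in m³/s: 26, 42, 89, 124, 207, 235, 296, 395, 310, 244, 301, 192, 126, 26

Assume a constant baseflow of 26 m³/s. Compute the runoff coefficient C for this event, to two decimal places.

ΣQ_DR = 2249 m³/s; V = ΣQ_DR·Δt = 2.024 × 10^6 m³.
Runoff depth d = V / A = 29.21 mm.
C = d / P = 29.21 / 59.3 = 0.49.

C ≈ 0.49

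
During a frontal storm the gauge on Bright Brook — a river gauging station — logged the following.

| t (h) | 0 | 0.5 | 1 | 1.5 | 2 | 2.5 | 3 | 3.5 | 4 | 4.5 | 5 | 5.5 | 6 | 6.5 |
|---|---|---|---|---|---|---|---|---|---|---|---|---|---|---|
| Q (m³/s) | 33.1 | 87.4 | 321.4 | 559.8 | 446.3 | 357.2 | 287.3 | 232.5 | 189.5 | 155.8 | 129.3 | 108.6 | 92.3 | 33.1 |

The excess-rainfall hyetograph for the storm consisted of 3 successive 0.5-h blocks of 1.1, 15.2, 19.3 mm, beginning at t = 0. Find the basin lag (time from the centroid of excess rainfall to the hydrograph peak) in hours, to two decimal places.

Centroid of excess rainfall: t_c = Σ P_i·t̄_i / ΣP_i = 1.0056 h (block centres at 0.25, 0.75, 1.25 h).
Hydrograph peak occurs at t = 1.5 h, so basin lag t_L = 1.5 − 1.0056 = 0.49 h.

t_L ≈ 0.49 h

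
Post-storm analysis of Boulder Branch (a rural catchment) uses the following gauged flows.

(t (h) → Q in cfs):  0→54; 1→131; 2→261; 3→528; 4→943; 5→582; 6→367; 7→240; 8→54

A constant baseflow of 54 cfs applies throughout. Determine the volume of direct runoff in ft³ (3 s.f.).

V ≈ 9.63 × 10^6 ft³

Direct-runoff ordinates (Q − Q_b): 0.0, 77.0, 207.0, 474.0, 889.0, 528.0, 313.0, 186.0, 0.0 cfs.
ΣQ_DR = 2674 cfs.
With Δt = 1 h = 3600 s, V = ΣQ_DR · Δt = 2674 × 3600 = 9.63 × 10^6 ft³.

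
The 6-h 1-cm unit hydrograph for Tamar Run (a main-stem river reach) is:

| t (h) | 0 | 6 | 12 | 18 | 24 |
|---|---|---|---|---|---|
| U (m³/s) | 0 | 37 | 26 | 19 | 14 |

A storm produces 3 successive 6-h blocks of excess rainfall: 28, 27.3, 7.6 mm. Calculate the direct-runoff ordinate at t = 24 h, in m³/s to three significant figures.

Q ≈ 111 m³/s

By discrete convolution, Q_j = Σ (P_i / 10 mm) · U_{j−i}.
At t = 24 h (j=4): Q = (28/10)·14 + (27.3/10)·19 + (7.6/10)·26 = 111 m³/s.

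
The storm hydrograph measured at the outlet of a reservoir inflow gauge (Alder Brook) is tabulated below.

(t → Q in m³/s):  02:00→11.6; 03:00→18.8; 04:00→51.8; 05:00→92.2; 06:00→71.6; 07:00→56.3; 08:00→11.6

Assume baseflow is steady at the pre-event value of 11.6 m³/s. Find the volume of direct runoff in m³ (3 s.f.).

Direct-runoff ordinates (Q − Q_b): 0.0, 7.2, 40.2, 80.6, 60.0, 44.7, 0.0 m³/s.
ΣQ_DR = 232.7 m³/s.
With Δt = 1 h = 3600 s, V = ΣQ_DR · Δt = 232.7 × 3600 = 8.38 × 10^5 m³.

V ≈ 8.38 × 10^5 m³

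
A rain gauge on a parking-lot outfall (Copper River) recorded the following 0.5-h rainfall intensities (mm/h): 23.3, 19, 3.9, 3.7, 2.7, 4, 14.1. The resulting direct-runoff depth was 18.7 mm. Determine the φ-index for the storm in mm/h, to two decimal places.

φ ≈ 6.33 mm/h

Only the 3 blocks with intensity above φ contribute runoff: 23.3, 19, 14.1 mm/h.
Σ(I−φ)·Δt = d  ⇒  (23.3+19+14.1 − 3φ)·0.5 = 18.7
φ = (56.40 − 18.7/0.5) / 3 = 6.33 mm/h.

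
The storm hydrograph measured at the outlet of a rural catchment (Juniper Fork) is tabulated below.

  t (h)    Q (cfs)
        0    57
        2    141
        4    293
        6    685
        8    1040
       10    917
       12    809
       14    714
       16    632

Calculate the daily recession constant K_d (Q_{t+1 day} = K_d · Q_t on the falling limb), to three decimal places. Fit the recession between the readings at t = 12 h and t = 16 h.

Between t = 12 h and t = 16 h the flow falls from 809 to 632 cfs over 2×2 h = 4 h.
Per-interval ratio K = (632/809)^(1/2) = 0.8839; K_d = K^(24/2) = 0.227.

K_d ≈ 0.227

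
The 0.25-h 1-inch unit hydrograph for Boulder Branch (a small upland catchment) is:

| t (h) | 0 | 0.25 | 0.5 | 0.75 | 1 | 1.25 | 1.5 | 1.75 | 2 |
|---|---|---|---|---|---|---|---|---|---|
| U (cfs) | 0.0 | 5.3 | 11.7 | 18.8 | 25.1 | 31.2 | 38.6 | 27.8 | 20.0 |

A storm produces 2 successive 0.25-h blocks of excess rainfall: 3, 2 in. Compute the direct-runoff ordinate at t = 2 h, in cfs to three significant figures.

By discrete convolution, Q_j = Σ (P_i / 1 in) · U_{j−i}.
At t = 2 h (j=8): Q = (3/1)·20.0 + (2/1)·27.8 = 116 cfs.

Q ≈ 116 cfs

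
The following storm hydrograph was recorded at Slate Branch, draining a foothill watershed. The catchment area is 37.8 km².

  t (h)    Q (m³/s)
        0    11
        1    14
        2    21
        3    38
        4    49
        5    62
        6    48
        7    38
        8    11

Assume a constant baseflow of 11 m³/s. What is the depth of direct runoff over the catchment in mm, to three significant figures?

d ≈ 18.4 mm

Direct runoff: 0.0, 3.0, 10.0, 27.0, 38.0, 51.0, 37.0, 27.0, 0.0 m³/s; ΣQ_DR = 193.0 m³/s.
V = ΣQ_DR · Δt = 193.0 × 3600 s = 6.948 × 10^5 m³.
Over A = 37.8 km², depth = V / A = 18.4 mm.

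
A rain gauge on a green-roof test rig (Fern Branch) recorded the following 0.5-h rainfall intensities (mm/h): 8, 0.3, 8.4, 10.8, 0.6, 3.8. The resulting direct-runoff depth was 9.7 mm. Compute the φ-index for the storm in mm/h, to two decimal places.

Only the 4 blocks with intensity above φ contribute runoff: 8, 8.4, 10.8, 3.8 mm/h.
Σ(I−φ)·Δt = d  ⇒  (8+8.4+10.8+3.8 − 4φ)·0.5 = 9.7
φ = (31.00 − 9.7/0.5) / 4 = 2.90 mm/h.

φ ≈ 2.90 mm/h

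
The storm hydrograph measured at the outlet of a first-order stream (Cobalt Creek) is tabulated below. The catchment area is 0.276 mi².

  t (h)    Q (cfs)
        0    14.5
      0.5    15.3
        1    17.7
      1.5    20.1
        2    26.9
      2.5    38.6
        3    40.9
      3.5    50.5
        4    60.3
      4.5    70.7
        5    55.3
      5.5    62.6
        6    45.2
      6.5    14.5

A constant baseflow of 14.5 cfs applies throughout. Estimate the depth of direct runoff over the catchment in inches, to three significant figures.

Direct runoff: 0.0, 0.8, 3.2, 5.6, 12.4, 24.1, 26.4, 36.0, 45.8, 56.2, 40.8, 48.1, 30.7, 0.0 cfs; ΣQ_DR = 330.1 cfs.
V = ΣQ_DR · Δt = 330.1 × 1800 s = 5.942 × 10^5 ft³.
Over A = 0.276 mi², depth = V / A = 0.927 in.

d ≈ 0.927 in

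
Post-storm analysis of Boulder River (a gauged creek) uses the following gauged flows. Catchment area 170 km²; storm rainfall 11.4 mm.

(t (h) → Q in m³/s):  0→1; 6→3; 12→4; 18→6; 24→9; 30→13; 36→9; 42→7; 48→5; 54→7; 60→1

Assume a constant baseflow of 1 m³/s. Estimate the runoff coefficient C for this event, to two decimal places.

ΣQ_DR = 54.00 m³/s; V = ΣQ_DR·Δt = 1.166 × 10^6 m³.
Runoff depth d = V / A = 6.861 mm.
C = d / P = 6.861 / 11.4 = 0.60.

C ≈ 0.60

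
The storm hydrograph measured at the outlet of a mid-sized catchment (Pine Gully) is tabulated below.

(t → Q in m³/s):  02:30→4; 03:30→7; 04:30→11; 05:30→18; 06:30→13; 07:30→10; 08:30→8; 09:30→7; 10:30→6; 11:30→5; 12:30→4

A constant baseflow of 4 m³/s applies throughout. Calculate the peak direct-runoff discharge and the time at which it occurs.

Q_p = 14.0 m³/s at t = 05:30

Subtracting baseflow gives direct-runoff ordinates: 0.0, 3.0, 7.0, 14.0, 9.0, 6.0, 4.0, 3.0, 2.0, 1.0, 0.0 m³/s.
The maximum is 14.0 m³/s, occurring at the reading for t = 05:30.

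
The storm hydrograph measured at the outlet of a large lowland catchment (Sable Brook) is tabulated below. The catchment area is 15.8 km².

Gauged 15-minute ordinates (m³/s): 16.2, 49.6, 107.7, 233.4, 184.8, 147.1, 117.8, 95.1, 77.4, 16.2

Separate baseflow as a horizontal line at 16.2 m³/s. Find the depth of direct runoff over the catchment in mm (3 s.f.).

Direct runoff: 0.0, 33.4, 91.5, 217.2, 168.6, 130.9, 101.6, 78.9, 61.2, 0.0 m³/s; ΣQ_DR = 883.3 m³/s.
V = ΣQ_DR · Δt = 883.3 × 900 s = 7.950 × 10^5 m³.
Over A = 15.8 km², depth = V / A = 50.3 mm.

d ≈ 50.3 mm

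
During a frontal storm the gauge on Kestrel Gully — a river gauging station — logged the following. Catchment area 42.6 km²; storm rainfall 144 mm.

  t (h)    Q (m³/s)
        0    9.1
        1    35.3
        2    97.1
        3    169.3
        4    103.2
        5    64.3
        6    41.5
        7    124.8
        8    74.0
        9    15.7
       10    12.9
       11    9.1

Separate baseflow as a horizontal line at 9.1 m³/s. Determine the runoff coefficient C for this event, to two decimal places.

ΣQ_DR = 647.1 m³/s; V = ΣQ_DR·Δt = 2.330 × 10^6 m³.
Runoff depth d = V / A = 54.68 mm.
C = d / P = 54.68 / 144 = 0.38.

C ≈ 0.38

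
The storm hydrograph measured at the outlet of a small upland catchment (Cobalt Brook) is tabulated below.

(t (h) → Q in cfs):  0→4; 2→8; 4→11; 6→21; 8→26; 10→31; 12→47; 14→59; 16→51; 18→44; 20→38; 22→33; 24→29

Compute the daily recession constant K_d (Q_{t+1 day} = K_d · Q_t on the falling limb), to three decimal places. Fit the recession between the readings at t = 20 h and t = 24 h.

Between t = 20 h and t = 24 h the flow falls from 38 to 29 cfs over 2×2 h = 4 h.
Per-interval ratio K = (29/38)^(1/2) = 0.8736; K_d = K^(24/2) = 0.198.

K_d ≈ 0.198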